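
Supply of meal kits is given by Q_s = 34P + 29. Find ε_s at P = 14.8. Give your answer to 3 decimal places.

At P = 14.8, Q_s = 532.20.
dQ_s/dP = 34.
ε_s = (dQ_s/dP)(P/Q_s) = (34)(14.8/532.20).

0.946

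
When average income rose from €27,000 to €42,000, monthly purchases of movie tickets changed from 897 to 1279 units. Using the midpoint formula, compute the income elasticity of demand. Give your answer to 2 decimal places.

ΔQ = 382, ΔI = 15000. Midpoints: Ī = 34,500, Q̄ = 1088.0.
ε_I = (ΔQ/ΔI)(Ī/Q̄) = (382/15000)(34500/1088.0).

0.81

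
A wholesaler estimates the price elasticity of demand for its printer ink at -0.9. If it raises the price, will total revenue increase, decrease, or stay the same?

increase

|ε| = 0.90 < 1, so demand is inelastic. A price rise therefore raises total revenue.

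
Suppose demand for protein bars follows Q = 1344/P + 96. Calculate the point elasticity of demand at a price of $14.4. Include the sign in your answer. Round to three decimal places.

At P = 14.4, Q = 189.333.
dQ/dP = −1344/P² = -6.481.
ε = (dQ/dP)(P/Q) = (-6.481)(14.4/189.333).

-0.493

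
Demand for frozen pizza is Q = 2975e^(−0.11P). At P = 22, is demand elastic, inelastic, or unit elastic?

elastic

Q = 264.542, dQ/dP = -29.100.
ε = (dQ/dP)(P/Q) ≈ -2.420.
|ε| = 2.42 > 1.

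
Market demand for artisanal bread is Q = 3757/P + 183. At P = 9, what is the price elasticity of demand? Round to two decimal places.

-0.70

At P = 9, Q = 600.444.
dQ/dP = −3757/P² = -46.383.
ε = (dQ/dP)(P/Q) = (-46.383)(9/600.444).
|ε| < 1, so demand is inelastic at this price.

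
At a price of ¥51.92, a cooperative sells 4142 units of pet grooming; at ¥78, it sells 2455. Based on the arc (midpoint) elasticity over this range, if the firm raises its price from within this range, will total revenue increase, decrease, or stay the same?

Arc ε = (-1687/26.08)(64.96/3298.5) ≈ -1.274.
|ε| = 1.27 > 1, so demand is elastic. A price rise therefore reduces total revenue.

decrease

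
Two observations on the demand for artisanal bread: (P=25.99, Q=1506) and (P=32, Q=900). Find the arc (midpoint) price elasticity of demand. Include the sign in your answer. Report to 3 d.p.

-2.430

ΔQ = 900 − 1506 = -606; ΔP = 32 − 25.99 = 6.01.
Midpoints: P̄ = 28.99, Q̄ = 1203.0.
ε = (ΔQ/ΔP)(P̄/Q̄) = (-606/6.01)(28.99/1203.0).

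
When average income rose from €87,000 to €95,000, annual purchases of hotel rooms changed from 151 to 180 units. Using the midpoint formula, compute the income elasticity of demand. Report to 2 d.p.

1.99

ΔQ = 29, ΔI = 8000. Midpoints: Ī = 91,000, Q̄ = 165.5.
ε_I = (ΔQ/ΔI)(Ī/Q̄) = (29/8000)(91000/165.5).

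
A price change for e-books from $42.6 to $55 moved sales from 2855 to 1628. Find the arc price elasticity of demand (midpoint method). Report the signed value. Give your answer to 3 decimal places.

ΔQ = 1628 − 2855 = -1227; ΔP = 55 − 42.6 = 12.4.
Midpoints: P̄ = 48.80, Q̄ = 2241.5.
ε = (ΔQ/ΔP)(P̄/Q̄) = (-1227/12.4)(48.80/2241.5).

-2.154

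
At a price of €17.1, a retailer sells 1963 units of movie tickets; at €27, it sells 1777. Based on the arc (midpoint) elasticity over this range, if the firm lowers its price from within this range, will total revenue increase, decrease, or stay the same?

Arc ε = (-186/9.9)(22.05/1870.0) ≈ -0.222.
|ε| = 0.22 < 1, so demand is inelastic. A price cut therefore reduces total revenue.

decrease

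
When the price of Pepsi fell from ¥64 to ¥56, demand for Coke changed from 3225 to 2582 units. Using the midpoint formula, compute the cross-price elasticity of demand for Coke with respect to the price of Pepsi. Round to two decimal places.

1.66

ΔQ_x = 2582 − 3225 = -643; ΔP_y = 56 − 64 = -8.
Midpoints: P̄_y = 60.00, Q̄_x = 2903.5.
ε_xy = (ΔQ_x/ΔP_y)(P̄_y/Q̄_x) = (-643/-8)(60.00/2903.5).
ε_xy > 0, so the goods are substitutes.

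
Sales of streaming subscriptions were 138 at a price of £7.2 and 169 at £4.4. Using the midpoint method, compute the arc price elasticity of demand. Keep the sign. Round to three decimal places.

-0.418

ΔQ = 169 − 138 = 31; ΔP = 4.4 − 7.2 = -2.8.
Midpoints: P̄ = 5.80, Q̄ = 153.5.
ε = (ΔQ/ΔP)(P̄/Q̄) = (31/-2.8)(5.80/153.5).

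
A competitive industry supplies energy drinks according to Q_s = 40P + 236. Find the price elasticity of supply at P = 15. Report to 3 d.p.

At P = 15, Q_s = 836.
dQ_s/dP = 40.
ε_s = (dQ_s/dP)(P/Q_s) = (40)(15/836).

0.718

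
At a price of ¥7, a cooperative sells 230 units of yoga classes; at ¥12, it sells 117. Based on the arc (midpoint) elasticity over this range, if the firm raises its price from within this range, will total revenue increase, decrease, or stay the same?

Arc ε = (-113/5)(9.50/173.5) ≈ -1.237.
|ε| = 1.24 > 1, so demand is elastic. A price rise therefore reduces total revenue.

decrease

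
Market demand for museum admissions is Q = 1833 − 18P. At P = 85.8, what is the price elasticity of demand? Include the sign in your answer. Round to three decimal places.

At P = 85.8, Q = 288.600.
dQ/dP = −18.
ε = (dQ/dP)(P/Q) = (-18)(85.8/288.600).

-5.351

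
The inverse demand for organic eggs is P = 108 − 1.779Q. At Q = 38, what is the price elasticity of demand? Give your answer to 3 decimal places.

-0.598

At Q = 38, P = 108 − 1.779(38) = 40.40.
dP/dQ = −1.779, so dQ/dP = 1/(−1.779) = -0.562.
ε = (dQ/dP)(P/Q) = (-0.562)(40.40/38).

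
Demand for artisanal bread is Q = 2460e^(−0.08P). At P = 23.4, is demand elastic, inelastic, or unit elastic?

elastic

Q = 378.387, dQ/dP = -30.271.
ε = (dQ/dP)(P/Q) ≈ -1.872.
|ε| = 1.87 > 1.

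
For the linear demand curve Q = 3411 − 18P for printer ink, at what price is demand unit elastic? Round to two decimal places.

94.75

For linear demand Q = a − bP, ε = −bP/(a − bP). |ε| = 1 when bP = a − bP, i.e. P = a/(2b).
P = 3411/(2·18) = 3411/36 = 94.7500.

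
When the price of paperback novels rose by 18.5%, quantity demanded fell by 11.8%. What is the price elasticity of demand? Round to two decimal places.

ε = %ΔQ / %ΔP = (-11.8)/(18.5) = -0.638.

-0.64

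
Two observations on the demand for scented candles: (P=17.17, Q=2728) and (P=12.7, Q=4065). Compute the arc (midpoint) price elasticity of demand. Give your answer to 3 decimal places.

-1.315

ΔQ = 4065 − 2728 = 1337; ΔP = 12.7 − 17.17 = -4.47.
Midpoints: P̄ = 14.94, Q̄ = 3396.5.
ε = (ΔQ/ΔP)(P̄/Q̄) = (1337/-4.47)(14.94/3396.5).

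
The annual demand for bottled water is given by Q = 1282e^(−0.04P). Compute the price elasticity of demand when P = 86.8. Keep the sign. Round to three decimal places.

-3.472

At P = 86.8, Q = 39.812.
dQ/dP = −0.04·1282e^(−0.04P) = −0.04Q = -1.592.
ε = (dQ/dP)(P/Q) = (-1.592)(86.8/39.812).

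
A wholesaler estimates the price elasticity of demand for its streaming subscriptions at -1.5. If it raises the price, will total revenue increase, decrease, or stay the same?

decrease

|ε| = 1.50 > 1, so demand is elastic. A price rise therefore reduces total revenue.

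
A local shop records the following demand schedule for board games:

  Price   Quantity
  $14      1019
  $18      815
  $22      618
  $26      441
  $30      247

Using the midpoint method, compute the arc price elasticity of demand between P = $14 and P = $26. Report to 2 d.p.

-1.32

At P = 14, Q = 1019; at P = 26, Q = 441.
ΔQ = -578, ΔP = 12. Midpoints: P̄ = 20.00, Q̄ = 730.0.
ε = (ΔQ/ΔP)(P̄/Q̄) = (-578/12)(20.00/730.0).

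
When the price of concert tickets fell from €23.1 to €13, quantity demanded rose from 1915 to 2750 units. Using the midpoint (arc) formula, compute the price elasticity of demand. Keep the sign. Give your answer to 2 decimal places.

ΔQ = 2750 − 1915 = 835; ΔP = 13 − 23.1 = -10.1.
Midpoints: P̄ = 18.05, Q̄ = 2332.5.
ε = (ΔQ/ΔP)(P̄/Q̄) = (835/-10.1)(18.05/2332.5).

-0.64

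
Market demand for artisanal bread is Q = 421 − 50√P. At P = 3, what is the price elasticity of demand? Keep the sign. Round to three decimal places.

At P = 3, Q = 334.397.
dQ/dP = −50/(2√P) = -14.434.
ε = (dQ/dP)(P/Q) = (-14.434)(3/334.397).
|ε| < 1, so demand is inelastic at this price.

-0.129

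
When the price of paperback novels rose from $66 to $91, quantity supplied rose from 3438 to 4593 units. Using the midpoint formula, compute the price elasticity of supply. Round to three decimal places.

ΔQ = 4593 − 3438 = 1155; ΔP = 91 − 66 = 25.
Midpoints: P̄ = 78.50, Q̄ = 4015.5.
ε_s = (ΔQ/ΔP)(P̄/Q̄) = (1155/25)(78.50/4015.5).

0.903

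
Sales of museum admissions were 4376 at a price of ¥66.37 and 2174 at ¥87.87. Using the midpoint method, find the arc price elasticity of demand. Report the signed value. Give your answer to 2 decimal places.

-2.41

ΔQ = 2174 − 4376 = -2202; ΔP = 87.87 − 66.37 = 21.5.
Midpoints: P̄ = 77.12, Q̄ = 3275.0.
ε = (ΔQ/ΔP)(P̄/Q̄) = (-2202/21.5)(77.12/3275.0).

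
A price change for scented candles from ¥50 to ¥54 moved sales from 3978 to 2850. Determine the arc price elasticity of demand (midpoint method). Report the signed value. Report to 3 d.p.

-4.295

ΔQ = 2850 − 3978 = -1128; ΔP = 54 − 50 = 4.
Midpoints: P̄ = 52.00, Q̄ = 3414.0.
ε = (ΔQ/ΔP)(P̄/Q̄) = (-1128/4)(52.00/3414.0).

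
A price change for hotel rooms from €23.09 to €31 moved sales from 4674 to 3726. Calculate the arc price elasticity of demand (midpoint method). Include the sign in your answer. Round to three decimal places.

-0.772

ΔQ = 3726 − 4674 = -948; ΔP = 31 − 23.09 = 7.91.
Midpoints: P̄ = 27.05, Q̄ = 4200.0.
ε = (ΔQ/ΔP)(P̄/Q̄) = (-948/7.91)(27.05/4200.0).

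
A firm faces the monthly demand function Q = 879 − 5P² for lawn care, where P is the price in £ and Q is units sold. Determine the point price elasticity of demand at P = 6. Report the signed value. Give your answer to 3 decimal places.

At P = 6, Q = 699.
dQ/dP = −10P = -60.
ε = (dQ/dP)(P/Q) = (-60)(6/699).
|ε| < 1, so demand is inelastic at this price.

-0.515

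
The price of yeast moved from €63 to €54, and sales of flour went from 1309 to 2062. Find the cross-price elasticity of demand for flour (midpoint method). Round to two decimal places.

ΔQ_x = 2062 − 1309 = 753; ΔP_y = 54 − 63 = -9.
Midpoints: P̄_y = 58.50, Q̄_x = 1685.5.
ε_xy = (ΔQ_x/ΔP_y)(P̄_y/Q̄_x) = (753/-9)(58.50/1685.5).

-2.90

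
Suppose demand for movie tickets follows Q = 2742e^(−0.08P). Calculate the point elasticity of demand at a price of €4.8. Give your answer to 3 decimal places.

-0.384

At P = 4.8, Q = 1867.662.
dQ/dP = −0.08·2742e^(−0.08P) = −0.08Q = -149.413.
ε = (dQ/dP)(P/Q) = (-149.413)(4.8/1867.662).
|ε| < 1, so demand is inelastic at this price.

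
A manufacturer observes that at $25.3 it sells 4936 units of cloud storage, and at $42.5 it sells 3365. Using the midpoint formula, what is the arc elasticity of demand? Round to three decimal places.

-0.746

ΔQ = 3365 − 4936 = -1571; ΔP = 42.5 − 25.3 = 17.2.
Midpoints: P̄ = 33.90, Q̄ = 4150.5.
ε = (ΔQ/ΔP)(P̄/Q̄) = (-1571/17.2)(33.90/4150.5).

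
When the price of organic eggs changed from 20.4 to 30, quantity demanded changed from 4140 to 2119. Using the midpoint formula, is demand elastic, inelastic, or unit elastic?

elastic

Arc ε ≈ -1.695.
|ε| = 1.70 > 1.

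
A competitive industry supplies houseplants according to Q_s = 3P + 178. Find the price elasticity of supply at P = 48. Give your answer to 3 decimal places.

At P = 48, Q_s = 322.
dQ_s/dP = 3.
ε_s = (dQ_s/dP)(P/Q_s) = (3)(48/322).

0.447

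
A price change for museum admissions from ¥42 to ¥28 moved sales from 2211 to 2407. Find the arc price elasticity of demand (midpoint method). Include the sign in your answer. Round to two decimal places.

-0.21

ΔQ = 2407 − 2211 = 196; ΔP = 28 − 42 = -14.
Midpoints: P̄ = 35.00, Q̄ = 2309.0.
ε = (ΔQ/ΔP)(P̄/Q̄) = (196/-14)(35.00/2309.0).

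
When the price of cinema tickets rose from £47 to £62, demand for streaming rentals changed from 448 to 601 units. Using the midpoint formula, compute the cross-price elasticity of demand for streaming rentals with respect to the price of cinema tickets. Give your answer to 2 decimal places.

ΔQ_x = 601 − 448 = 153; ΔP_y = 62 − 47 = 15.
Midpoints: P̄_y = 54.50, Q̄_x = 524.5.
ε_xy = (ΔQ_x/ΔP_y)(P̄_y/Q̄_x) = (153/15)(54.50/524.5).

1.06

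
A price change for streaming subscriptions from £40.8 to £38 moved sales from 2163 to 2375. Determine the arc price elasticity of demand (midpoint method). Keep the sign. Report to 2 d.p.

ΔQ = 2375 − 2163 = 212; ΔP = 38 − 40.8 = -2.8.
Midpoints: P̄ = 39.40, Q̄ = 2269.0.
ε = (ΔQ/ΔP)(P̄/Q̄) = (212/-2.8)(39.40/2269.0).

-1.31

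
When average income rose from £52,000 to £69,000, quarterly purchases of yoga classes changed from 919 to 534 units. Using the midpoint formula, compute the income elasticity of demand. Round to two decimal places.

-1.89

ΔQ = -385, ΔI = 17000. Midpoints: Ī = 60,500, Q̄ = 726.5.
ε_I = (ΔQ/ΔI)(Ī/Q̄) = (-385/17000)(60500/726.5).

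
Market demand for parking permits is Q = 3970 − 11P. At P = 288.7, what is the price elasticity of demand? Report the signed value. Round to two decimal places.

-4.00

At P = 288.7, Q = 794.300.
dQ/dP = −11.
ε = (dQ/dP)(P/Q) = (-11)(288.7/794.300).
|ε| > 1, so demand is elastic at this price.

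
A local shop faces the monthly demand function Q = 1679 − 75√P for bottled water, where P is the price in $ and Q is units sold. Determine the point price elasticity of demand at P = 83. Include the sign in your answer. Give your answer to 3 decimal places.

At P = 83, Q = 995.717.
dQ/dP = −75/(2√P) = -4.116.
ε = (dQ/dP)(P/Q) = (-4.116)(83/995.717).

-0.343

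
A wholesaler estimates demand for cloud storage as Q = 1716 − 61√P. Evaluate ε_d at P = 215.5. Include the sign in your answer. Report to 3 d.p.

At P = 215.5, Q = 820.525.
dQ/dP = −61/(2√P) = -2.078.
ε = (dQ/dP)(P/Q) = (-2.078)(215.5/820.525).

-0.546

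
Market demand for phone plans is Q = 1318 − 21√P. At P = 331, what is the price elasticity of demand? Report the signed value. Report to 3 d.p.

-0.204

At P = 331, Q = 935.938.
dQ/dP = −21/(2√P) = -0.577.
ε = (dQ/dP)(P/Q) = (-0.577)(331/935.938).
|ε| < 1, so demand is inelastic at this price.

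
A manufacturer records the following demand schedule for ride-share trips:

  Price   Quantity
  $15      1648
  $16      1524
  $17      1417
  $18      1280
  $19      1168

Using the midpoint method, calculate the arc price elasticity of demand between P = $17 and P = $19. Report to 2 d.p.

-1.73

At P = 17, Q = 1417; at P = 19, Q = 1168.
ΔQ = -249, ΔP = 2. Midpoints: P̄ = 18.00, Q̄ = 1292.5.
ε = (ΔQ/ΔP)(P̄/Q̄) = (-249/2)(18.00/1292.5).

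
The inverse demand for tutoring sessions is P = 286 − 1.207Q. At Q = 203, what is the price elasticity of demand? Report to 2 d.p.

At Q = 203, P = 286 − 1.207(203) = 40.98.
dP/dQ = −1.207, so dQ/dP = 1/(−1.207) = -0.829.
ε = (dQ/dP)(P/Q) = (-0.829)(40.98/203).

-0.17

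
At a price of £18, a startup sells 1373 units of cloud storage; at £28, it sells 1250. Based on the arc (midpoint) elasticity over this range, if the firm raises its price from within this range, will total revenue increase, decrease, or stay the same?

increase

Arc ε = (-123/10)(23.00/1311.5) ≈ -0.216.
|ε| = 0.22 < 1, so demand is inelastic. A price rise therefore raises total revenue.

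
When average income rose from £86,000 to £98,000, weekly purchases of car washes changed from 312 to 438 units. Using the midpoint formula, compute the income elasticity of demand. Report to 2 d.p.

ΔQ = 126, ΔI = 12000. Midpoints: Ī = 92,000, Q̄ = 375.0.
ε_I = (ΔQ/ΔI)(Ī/Q̄) = (126/12000)(92000/375.0).

2.58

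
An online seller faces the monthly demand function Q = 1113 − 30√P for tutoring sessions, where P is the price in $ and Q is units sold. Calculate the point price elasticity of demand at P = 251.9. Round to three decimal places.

At P = 251.9, Q = 636.859.
dQ/dP = −30/(2√P) = -0.945.
ε = (dQ/dP)(P/Q) = (-0.945)(251.9/636.859).

-0.374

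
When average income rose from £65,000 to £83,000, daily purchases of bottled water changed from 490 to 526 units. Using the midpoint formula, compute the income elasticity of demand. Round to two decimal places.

0.29

ΔQ = 36, ΔI = 18000. Midpoints: Ī = 74,000, Q̄ = 508.0.
ε_I = (ΔQ/ΔI)(Ī/Q̄) = (36/18000)(74000/508.0).
ε_I > 0, so the good is normal.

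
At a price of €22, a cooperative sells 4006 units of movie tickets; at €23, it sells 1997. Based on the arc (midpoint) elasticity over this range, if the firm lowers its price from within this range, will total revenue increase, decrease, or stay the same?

Arc ε = (-2009/1)(22.50/3001.5) ≈ -15.060.
|ε| = 15.06 > 1, so demand is elastic. A price cut therefore raises total revenue.

increase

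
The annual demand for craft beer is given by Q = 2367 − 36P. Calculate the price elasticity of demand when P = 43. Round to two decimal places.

-1.89

At P = 43, Q = 819.
dQ/dP = −36.
ε = (dQ/dP)(P/Q) = (-36)(43/819).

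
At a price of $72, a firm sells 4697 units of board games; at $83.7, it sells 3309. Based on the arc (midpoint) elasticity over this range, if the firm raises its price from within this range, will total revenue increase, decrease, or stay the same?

Arc ε = (-1388/11.7)(77.85/4003.0) ≈ -2.307.
|ε| = 2.31 > 1, so demand is elastic. A price rise therefore reduces total revenue.

decrease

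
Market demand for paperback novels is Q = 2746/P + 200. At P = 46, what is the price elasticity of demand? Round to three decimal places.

-0.230

At P = 46, Q = 259.696.
dQ/dP = −2746/P² = -1.298.
ε = (dQ/dP)(P/Q) = (-1.298)(46/259.696).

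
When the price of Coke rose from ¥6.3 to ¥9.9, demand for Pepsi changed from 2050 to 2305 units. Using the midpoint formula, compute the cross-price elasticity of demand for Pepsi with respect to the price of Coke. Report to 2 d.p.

ΔQ_x = 2305 − 2050 = 255; ΔP_y = 9.9 − 6.3 = 3.6.
Midpoints: P̄_y = 8.10, Q̄_x = 2177.5.
ε_xy = (ΔQ_x/ΔP_y)(P̄_y/Q̄_x) = (255/3.6)(8.10/2177.5).
ε_xy > 0, so the goods are substitutes.

0.26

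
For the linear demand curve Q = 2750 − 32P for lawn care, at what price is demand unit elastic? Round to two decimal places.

42.97

For linear demand Q = a − bP, ε = −bP/(a − bP). |ε| = 1 when bP = a − bP, i.e. P = a/(2b).
P = 2750/(2·32) = 2750/64 = 42.9688.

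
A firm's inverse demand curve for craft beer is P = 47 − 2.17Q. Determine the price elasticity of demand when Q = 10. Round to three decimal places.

At Q = 10, P = 47 − 2.17(10) = 25.30.
dP/dQ = −2.17, so dQ/dP = 1/(−2.17) = -0.461.
ε = (dQ/dP)(P/Q) = (-0.461)(25.30/10).

-1.166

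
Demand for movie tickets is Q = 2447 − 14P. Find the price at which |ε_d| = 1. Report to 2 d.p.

For linear demand Q = a − bP, ε = −bP/(a − bP). |ε| = 1 when bP = a − bP, i.e. P = a/(2b).
P = 2447/(2·14) = 2447/28 = 87.3929.

87.39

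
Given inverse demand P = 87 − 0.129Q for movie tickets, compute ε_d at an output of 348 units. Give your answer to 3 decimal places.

-0.938

At Q = 348, P = 87 − 0.129(348) = 42.11.
dP/dQ = −0.129, so dQ/dP = 1/(−0.129) = -7.752.
ε = (dQ/dP)(P/Q) = (-7.752)(42.11/348).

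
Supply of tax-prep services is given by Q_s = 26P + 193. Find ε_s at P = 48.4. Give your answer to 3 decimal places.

At P = 48.4, Q_s = 1451.40.
dQ_s/dP = 26.
ε_s = (dQ_s/dP)(P/Q_s) = (26)(48.4/1451.40).

0.867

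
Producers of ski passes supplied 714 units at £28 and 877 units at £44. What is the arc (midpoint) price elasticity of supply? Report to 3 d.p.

ΔQ = 877 − 714 = 163; ΔP = 44 − 28 = 16.
Midpoints: P̄ = 36.00, Q̄ = 795.5.
ε_s = (ΔQ/ΔP)(P̄/Q̄) = (163/16)(36.00/795.5).

0.461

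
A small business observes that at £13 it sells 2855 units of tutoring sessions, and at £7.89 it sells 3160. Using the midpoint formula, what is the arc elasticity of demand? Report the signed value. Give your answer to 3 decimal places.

-0.207

ΔQ = 3160 − 2855 = 305; ΔP = 7.89 − 13 = -5.11.
Midpoints: P̄ = 10.45, Q̄ = 3007.5.
ε = (ΔQ/ΔP)(P̄/Q̄) = (305/-5.11)(10.45/3007.5).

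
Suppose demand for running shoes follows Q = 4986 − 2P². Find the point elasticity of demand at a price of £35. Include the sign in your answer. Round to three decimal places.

-1.932

At P = 35, Q = 2536.
dQ/dP = −4P = -140.
ε = (dQ/dP)(P/Q) = (-140)(35/2536).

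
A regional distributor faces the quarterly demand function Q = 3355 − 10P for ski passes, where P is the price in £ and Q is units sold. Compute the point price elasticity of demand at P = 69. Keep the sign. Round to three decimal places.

-0.259

At P = 69, Q = 2665.
dQ/dP = −10.
ε = (dQ/dP)(P/Q) = (-10)(69/2665).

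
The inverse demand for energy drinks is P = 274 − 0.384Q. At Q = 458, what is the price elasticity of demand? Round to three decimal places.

-0.558

At Q = 458, P = 274 − 0.384(458) = 98.13.
dP/dQ = −0.384, so dQ/dP = 1/(−0.384) = -2.604.
ε = (dQ/dP)(P/Q) = (-2.604)(98.13/458).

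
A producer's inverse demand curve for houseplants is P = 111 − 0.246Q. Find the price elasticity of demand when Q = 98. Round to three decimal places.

At Q = 98, P = 111 − 0.246(98) = 86.89.
dP/dQ = −0.246, so dQ/dP = 1/(−0.246) = -4.065.
ε = (dQ/dP)(P/Q) = (-4.065)(86.89/98).

-3.604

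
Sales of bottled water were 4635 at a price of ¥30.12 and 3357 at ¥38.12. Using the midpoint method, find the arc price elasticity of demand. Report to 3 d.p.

ΔQ = 3357 − 4635 = -1278; ΔP = 38.12 − 30.12 = 8.0.
Midpoints: P̄ = 34.12, Q̄ = 3996.0.
ε = (ΔQ/ΔP)(P̄/Q̄) = (-1278/8.0)(34.12/3996.0).

-1.364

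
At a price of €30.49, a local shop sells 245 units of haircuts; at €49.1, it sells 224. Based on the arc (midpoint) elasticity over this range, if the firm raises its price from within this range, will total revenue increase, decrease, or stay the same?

Arc ε = (-21/18.61)(39.80/234.5) ≈ -0.191.
|ε| = 0.19 < 1, so demand is inelastic. A price rise therefore raises total revenue.

increase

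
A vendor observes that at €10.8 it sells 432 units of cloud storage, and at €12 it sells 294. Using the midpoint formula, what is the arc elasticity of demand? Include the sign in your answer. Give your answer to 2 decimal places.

-3.61

ΔQ = 294 − 432 = -138; ΔP = 12 − 10.8 = 1.2.
Midpoints: P̄ = 11.40, Q̄ = 363.0.
ε = (ΔQ/ΔP)(P̄/Q̄) = (-138/1.2)(11.40/363.0).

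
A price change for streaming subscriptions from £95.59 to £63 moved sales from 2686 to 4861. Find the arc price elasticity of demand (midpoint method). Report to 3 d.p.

ΔQ = 4861 − 2686 = 2175; ΔP = 63 − 95.59 = -32.59.
Midpoints: P̄ = 79.30, Q̄ = 3773.5.
ε = (ΔQ/ΔP)(P̄/Q̄) = (2175/-32.59)(79.30/3773.5).

-1.402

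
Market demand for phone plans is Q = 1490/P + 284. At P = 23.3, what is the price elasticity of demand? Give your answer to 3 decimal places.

At P = 23.3, Q = 347.948.
dQ/dP = −1490/P² = -2.745.
ε = (dQ/dP)(P/Q) = (-2.745)(23.3/347.948).
|ε| < 1, so demand is inelastic at this price.

-0.184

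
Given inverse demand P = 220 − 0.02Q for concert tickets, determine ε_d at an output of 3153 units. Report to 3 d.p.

At Q = 3153, P = 220 − 0.02(3153) = 156.94.
dP/dQ = −0.02, so dQ/dP = 1/(−0.02) = -50.000.
ε = (dQ/dP)(P/Q) = (-50.000)(156.94/3153).

-2.489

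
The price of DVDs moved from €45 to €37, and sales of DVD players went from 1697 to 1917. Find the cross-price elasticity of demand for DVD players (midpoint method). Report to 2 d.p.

-0.62

ΔQ_x = 1917 − 1697 = 220; ΔP_y = 37 − 45 = -8.
Midpoints: P̄_y = 41.00, Q̄_x = 1807.0.
ε_xy = (ΔQ_x/ΔP_y)(P̄_y/Q̄_x) = (220/-8)(41.00/1807.0).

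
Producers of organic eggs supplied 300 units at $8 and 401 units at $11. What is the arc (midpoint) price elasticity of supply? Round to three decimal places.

0.913

ΔQ = 401 − 300 = 101; ΔP = 11 − 8 = 3.
Midpoints: P̄ = 9.50, Q̄ = 350.5.
ε_s = (ΔQ/ΔP)(P̄/Q̄) = (101/3)(9.50/350.5).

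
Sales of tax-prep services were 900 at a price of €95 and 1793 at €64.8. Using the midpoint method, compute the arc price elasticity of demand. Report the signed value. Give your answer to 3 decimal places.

-1.755

ΔQ = 1793 − 900 = 893; ΔP = 64.8 − 95 = -30.2.
Midpoints: P̄ = 79.90, Q̄ = 1346.5.
ε = (ΔQ/ΔP)(P̄/Q̄) = (893/-30.2)(79.90/1346.5).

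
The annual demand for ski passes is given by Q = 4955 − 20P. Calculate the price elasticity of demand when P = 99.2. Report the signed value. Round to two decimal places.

At P = 99.2, Q = 2971.
dQ/dP = −20.
ε = (dQ/dP)(P/Q) = (-20)(99.2/2971).

-0.67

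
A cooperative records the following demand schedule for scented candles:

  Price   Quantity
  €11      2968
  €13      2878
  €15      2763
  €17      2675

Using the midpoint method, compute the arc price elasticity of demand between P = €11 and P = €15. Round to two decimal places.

At P = 11, Q = 2968; at P = 15, Q = 2763.
ΔQ = -205, ΔP = 4. Midpoints: P̄ = 13.00, Q̄ = 2865.5.
ε = (ΔQ/ΔP)(P̄/Q̄) = (-205/4)(13.00/2865.5).

-0.23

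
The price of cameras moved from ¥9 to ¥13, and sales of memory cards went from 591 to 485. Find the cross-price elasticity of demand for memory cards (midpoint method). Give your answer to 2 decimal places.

ΔQ_x = 485 − 591 = -106; ΔP_y = 13 − 9 = 4.
Midpoints: P̄_y = 11.00, Q̄_x = 538.0.
ε_xy = (ΔQ_x/ΔP_y)(P̄_y/Q̄_x) = (-106/4)(11.00/538.0).
ε_xy < 0, so the goods are complements.

-0.54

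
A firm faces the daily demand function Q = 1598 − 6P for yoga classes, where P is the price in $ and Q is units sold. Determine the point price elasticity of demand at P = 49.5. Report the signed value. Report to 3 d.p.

At P = 49.5, Q = 1301.
dQ/dP = −6.
ε = (dQ/dP)(P/Q) = (-6)(49.5/1301).

-0.228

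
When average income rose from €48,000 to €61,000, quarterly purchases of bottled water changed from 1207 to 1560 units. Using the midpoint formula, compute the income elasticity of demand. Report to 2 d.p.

ΔQ = 353, ΔI = 13000. Midpoints: Ī = 54,500, Q̄ = 1383.5.
ε_I = (ΔQ/ΔI)(Ī/Q̄) = (353/13000)(54500/1383.5).

1.07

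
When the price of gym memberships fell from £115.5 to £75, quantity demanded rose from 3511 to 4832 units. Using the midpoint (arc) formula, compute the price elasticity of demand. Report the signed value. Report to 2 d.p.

ΔQ = 4832 − 3511 = 1321; ΔP = 75 − 115.5 = -40.5.
Midpoints: P̄ = 95.25, Q̄ = 4171.5.
ε = (ΔQ/ΔP)(P̄/Q̄) = (1321/-40.5)(95.25/4171.5).

-0.74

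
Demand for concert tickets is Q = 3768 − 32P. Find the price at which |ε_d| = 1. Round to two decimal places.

For linear demand Q = a − bP, ε = −bP/(a − bP). |ε| = 1 when bP = a − bP, i.e. P = a/(2b).
P = 3768/(2·32) = 3768/64 = 58.8750.

58.88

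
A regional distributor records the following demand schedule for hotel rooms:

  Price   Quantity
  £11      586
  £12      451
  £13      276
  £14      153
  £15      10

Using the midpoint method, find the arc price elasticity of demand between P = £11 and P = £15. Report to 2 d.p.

-6.28

At P = 11, Q = 586; at P = 15, Q = 10.
ΔQ = -576, ΔP = 4. Midpoints: P̄ = 13.00, Q̄ = 298.0.
ε = (ΔQ/ΔP)(P̄/Q̄) = (-576/4)(13.00/298.0).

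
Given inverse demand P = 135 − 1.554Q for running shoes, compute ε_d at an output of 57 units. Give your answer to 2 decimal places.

-0.52

At Q = 57, P = 135 − 1.554(57) = 46.42.
dP/dQ = −1.554, so dQ/dP = 1/(−1.554) = -0.644.
ε = (dQ/dP)(P/Q) = (-0.644)(46.42/57).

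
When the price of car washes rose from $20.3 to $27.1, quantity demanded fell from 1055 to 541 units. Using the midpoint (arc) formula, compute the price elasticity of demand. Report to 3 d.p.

ΔQ = 541 − 1055 = -514; ΔP = 27.1 − 20.3 = 6.8.
Midpoints: P̄ = 23.70, Q̄ = 798.0.
ε = (ΔQ/ΔP)(P̄/Q̄) = (-514/6.8)(23.70/798.0).

-2.245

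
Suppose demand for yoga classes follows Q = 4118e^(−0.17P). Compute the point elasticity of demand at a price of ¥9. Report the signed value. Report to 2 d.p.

At P = 9, Q = 891.694.
dQ/dP = −0.17·4118e^(−0.17P) = −0.17Q = -151.588.
ε = (dQ/dP)(P/Q) = (-151.588)(9/891.694).

-1.53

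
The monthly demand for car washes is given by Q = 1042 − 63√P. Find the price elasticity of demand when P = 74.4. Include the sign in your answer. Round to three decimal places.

At P = 74.4, Q = 498.591.
dQ/dP = −63/(2√P) = -3.652.
ε = (dQ/dP)(P/Q) = (-3.652)(74.4/498.591).

-0.545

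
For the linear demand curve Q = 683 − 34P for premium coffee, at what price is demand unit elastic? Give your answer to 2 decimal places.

10.04

For linear demand Q = a − bP, ε = −bP/(a − bP). |ε| = 1 when bP = a − bP, i.e. P = a/(2b).
P = 683/(2·34) = 683/68 = 10.0441.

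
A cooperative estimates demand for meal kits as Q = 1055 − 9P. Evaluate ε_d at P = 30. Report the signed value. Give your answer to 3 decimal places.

-0.344

At P = 30, Q = 785.
dQ/dP = −9.
ε = (dQ/dP)(P/Q) = (-9)(30/785).
|ε| < 1, so demand is inelastic at this price.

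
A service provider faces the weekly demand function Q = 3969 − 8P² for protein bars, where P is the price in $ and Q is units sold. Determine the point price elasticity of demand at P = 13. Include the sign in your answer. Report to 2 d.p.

At P = 13, Q = 2617.
dQ/dP = −16P = -208.
ε = (dQ/dP)(P/Q) = (-208)(13/2617).

-1.03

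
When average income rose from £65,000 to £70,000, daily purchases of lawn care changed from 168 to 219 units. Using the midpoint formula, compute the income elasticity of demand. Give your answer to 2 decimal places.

ΔQ = 51, ΔI = 5000. Midpoints: Ī = 67,500, Q̄ = 193.5.
ε_I = (ΔQ/ΔI)(Ī/Q̄) = (51/5000)(67500/193.5).

3.56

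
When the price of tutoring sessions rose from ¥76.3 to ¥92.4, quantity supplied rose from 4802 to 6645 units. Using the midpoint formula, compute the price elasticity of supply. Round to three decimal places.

ΔQ = 6645 − 4802 = 1843; ΔP = 92.4 − 76.3 = 16.1.
Midpoints: P̄ = 84.35, Q̄ = 5723.5.
ε_s = (ΔQ/ΔP)(P̄/Q̄) = (1843/16.1)(84.35/5723.5).

1.687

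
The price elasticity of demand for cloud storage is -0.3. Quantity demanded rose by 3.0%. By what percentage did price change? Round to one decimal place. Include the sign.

-10.0%

%ΔP ≈ %ΔQ / ε = (3.0%)/(-0.3) = -10.00%.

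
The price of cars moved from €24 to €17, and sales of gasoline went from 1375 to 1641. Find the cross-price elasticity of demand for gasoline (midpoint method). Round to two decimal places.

ΔQ_x = 1641 − 1375 = 266; ΔP_y = 17 − 24 = -7.
Midpoints: P̄_y = 20.50, Q̄_x = 1508.0.
ε_xy = (ΔQ_x/ΔP_y)(P̄_y/Q̄_x) = (266/-7)(20.50/1508.0).
ε_xy < 0, so the goods are complements.

-0.52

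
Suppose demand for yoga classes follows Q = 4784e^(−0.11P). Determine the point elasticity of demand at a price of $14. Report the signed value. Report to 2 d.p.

-1.54

At P = 14, Q = 1025.599.
dQ/dP = −0.11·4784e^(−0.11P) = −0.11Q = -112.816.
ε = (dQ/dP)(P/Q) = (-112.816)(14/1025.599).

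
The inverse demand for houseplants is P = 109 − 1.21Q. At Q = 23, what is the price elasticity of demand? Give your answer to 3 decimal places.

-2.917

At Q = 23, P = 109 − 1.21(23) = 81.17.
dP/dQ = −1.21, so dQ/dP = 1/(−1.21) = -0.826.
ε = (dQ/dP)(P/Q) = (-0.826)(81.17/23).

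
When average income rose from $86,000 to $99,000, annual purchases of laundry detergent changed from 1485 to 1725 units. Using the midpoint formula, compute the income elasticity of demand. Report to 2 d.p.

1.06

ΔQ = 240, ΔI = 13000. Midpoints: Ī = 92,500, Q̄ = 1605.0.
ε_I = (ΔQ/ΔI)(Ī/Q̄) = (240/13000)(92500/1605.0).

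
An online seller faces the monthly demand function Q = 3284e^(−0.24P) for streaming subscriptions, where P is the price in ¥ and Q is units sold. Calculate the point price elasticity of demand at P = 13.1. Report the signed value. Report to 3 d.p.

At P = 13.1, Q = 141.573.
dQ/dP = −0.24·3284e^(−0.24P) = −0.24Q = -33.978.
ε = (dQ/dP)(P/Q) = (-33.978)(13.1/141.573).

-3.144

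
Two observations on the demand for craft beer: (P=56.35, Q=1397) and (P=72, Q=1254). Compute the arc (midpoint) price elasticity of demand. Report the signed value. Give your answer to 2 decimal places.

ΔQ = 1254 − 1397 = -143; ΔP = 72 − 56.35 = 15.65.
Midpoints: P̄ = 64.17, Q̄ = 1325.5.
ε = (ΔQ/ΔP)(P̄/Q̄) = (-143/15.65)(64.17/1325.5).

-0.44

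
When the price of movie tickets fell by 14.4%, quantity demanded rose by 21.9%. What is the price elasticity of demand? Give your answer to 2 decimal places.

ε = %ΔQ / %ΔP = (21.9)/(-14.4) = -1.521.

-1.52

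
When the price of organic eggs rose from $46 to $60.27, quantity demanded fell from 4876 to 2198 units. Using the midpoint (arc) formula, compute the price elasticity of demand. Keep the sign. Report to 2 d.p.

ΔQ = 2198 − 4876 = -2678; ΔP = 60.27 − 46 = 14.27.
Midpoints: P̄ = 53.14, Q̄ = 3537.0.
ε = (ΔQ/ΔP)(P̄/Q̄) = (-2678/14.27)(53.14/3537.0).

-2.82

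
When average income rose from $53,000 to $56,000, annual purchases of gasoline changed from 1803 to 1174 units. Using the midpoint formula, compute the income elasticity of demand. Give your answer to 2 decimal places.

-7.68

ΔQ = -629, ΔI = 3000. Midpoints: Ī = 54,500, Q̄ = 1488.5.
ε_I = (ΔQ/ΔI)(Ī/Q̄) = (-629/3000)(54500/1488.5).
ε_I < 0, so the good is inferior.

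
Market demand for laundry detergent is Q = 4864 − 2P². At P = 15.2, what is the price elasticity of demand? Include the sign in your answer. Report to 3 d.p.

-0.210

At P = 15.2, Q = 4401.920.
dQ/dP = −4P = -60.800.
ε = (dQ/dP)(P/Q) = (-60.800)(15.2/4401.920).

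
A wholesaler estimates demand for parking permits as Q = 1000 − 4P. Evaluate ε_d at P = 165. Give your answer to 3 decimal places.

-1.941

At P = 165, Q = 340.
dQ/dP = −4.
ε = (dQ/dP)(P/Q) = (-4)(165/340).
|ε| > 1, so demand is elastic at this price.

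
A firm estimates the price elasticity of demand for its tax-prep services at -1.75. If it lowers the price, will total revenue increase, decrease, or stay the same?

increase

|ε| = 1.75 > 1, so demand is elastic. A price cut therefore raises total revenue.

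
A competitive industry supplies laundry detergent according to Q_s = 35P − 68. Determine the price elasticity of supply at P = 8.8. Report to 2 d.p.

At P = 8.8, Q_s = 240.
dQ_s/dP = 35.
ε_s = (dQ_s/dP)(P/Q_s) = (35)(8.8/240).

1.28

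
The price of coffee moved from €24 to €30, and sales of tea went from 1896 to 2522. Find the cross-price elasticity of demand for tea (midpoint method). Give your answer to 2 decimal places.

ΔQ_x = 2522 − 1896 = 626; ΔP_y = 30 − 24 = 6.
Midpoints: P̄_y = 27.00, Q̄_x = 2209.0.
ε_xy = (ΔQ_x/ΔP_y)(P̄_y/Q̄_x) = (626/6)(27.00/2209.0).

1.28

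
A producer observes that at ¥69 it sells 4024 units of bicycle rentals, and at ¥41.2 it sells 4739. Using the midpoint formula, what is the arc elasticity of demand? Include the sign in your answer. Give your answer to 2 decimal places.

ΔQ = 4739 − 4024 = 715; ΔP = 41.2 − 69 = -27.8.
Midpoints: P̄ = 55.10, Q̄ = 4381.5.
ε = (ΔQ/ΔP)(P̄/Q̄) = (715/-27.8)(55.10/4381.5).

-0.32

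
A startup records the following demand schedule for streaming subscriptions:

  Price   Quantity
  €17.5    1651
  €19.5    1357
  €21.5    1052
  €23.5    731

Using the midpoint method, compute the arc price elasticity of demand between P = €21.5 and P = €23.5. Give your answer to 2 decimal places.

At P = 21.5, Q = 1052; at P = 23.5, Q = 731.
ΔQ = -321, ΔP = 2.0. Midpoints: P̄ = 22.50, Q̄ = 891.5.
ε = (ΔQ/ΔP)(P̄/Q̄) = (-321/2.0)(22.50/891.5).

-4.05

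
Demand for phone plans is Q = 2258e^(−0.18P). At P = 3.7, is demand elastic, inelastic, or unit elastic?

Q = 1160.069, dQ/dP = -208.812.
ε = (dQ/dP)(P/Q) ≈ -0.666.
|ε| = 0.67 < 1.

inelastic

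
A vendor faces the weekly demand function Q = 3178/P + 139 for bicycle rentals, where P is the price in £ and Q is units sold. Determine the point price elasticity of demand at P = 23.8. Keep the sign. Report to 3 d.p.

-0.490

At P = 23.8, Q = 272.529.
dQ/dP = −3178/P² = -5.610.
ε = (dQ/dP)(P/Q) = (-5.610)(23.8/272.529).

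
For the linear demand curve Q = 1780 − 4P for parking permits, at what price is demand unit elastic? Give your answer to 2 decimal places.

222.50

For linear demand Q = a − bP, ε = −bP/(a − bP). |ε| = 1 when bP = a − bP, i.e. P = a/(2b).
P = 1780/(2·4) = 1780/8 = 222.5000.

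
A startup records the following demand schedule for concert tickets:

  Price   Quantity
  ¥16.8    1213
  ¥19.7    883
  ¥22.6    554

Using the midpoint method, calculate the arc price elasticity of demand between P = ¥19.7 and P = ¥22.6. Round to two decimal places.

At P = 19.7, Q = 883; at P = 22.6, Q = 554.
ΔQ = -329, ΔP = 2.9. Midpoints: P̄ = 21.15, Q̄ = 718.5.
ε = (ΔQ/ΔP)(P̄/Q̄) = (-329/2.9)(21.15/718.5).

-3.34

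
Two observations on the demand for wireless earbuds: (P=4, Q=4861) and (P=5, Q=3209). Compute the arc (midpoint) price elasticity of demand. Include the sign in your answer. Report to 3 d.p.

ΔQ = 3209 − 4861 = -1652; ΔP = 5 − 4 = 1.
Midpoints: P̄ = 4.50, Q̄ = 4035.0.
ε = (ΔQ/ΔP)(P̄/Q̄) = (-1652/1)(4.50/4035.0).

-1.842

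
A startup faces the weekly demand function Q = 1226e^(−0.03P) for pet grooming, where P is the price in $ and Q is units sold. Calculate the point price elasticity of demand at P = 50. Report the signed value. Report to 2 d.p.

At P = 50, Q = 273.558.
dQ/dP = −0.03·1226e^(−0.03P) = −0.03Q = -8.207.
ε = (dQ/dP)(P/Q) = (-8.207)(50/273.558).

-1.50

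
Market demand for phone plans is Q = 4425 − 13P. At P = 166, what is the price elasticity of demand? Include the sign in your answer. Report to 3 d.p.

-0.952

At P = 166, Q = 2267.
dQ/dP = −13.
ε = (dQ/dP)(P/Q) = (-13)(166/2267).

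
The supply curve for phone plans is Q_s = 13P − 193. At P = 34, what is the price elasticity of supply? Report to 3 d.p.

1.775

At P = 34, Q_s = 249.
dQ_s/dP = 13.
ε_s = (dQ_s/dP)(P/Q_s) = (13)(34/249).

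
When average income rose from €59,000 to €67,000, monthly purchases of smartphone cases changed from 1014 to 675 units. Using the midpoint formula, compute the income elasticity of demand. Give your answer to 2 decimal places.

-3.16

ΔQ = -339, ΔI = 8000. Midpoints: Ī = 63,000, Q̄ = 844.5.
ε_I = (ΔQ/ΔI)(Ī/Q̄) = (-339/8000)(63000/844.5).
ε_I < 0, so the good is inferior.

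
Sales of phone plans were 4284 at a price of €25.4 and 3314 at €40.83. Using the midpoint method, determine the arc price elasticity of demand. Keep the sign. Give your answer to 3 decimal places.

ΔQ = 3314 − 4284 = -970; ΔP = 40.83 − 25.4 = 15.43.
Midpoints: P̄ = 33.11, Q̄ = 3799.0.
ε = (ΔQ/ΔP)(P̄/Q̄) = (-970/15.43)(33.11/3799.0).

-0.548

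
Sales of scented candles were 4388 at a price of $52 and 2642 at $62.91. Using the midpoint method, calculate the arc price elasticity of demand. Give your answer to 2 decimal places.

ΔQ = 2642 − 4388 = -1746; ΔP = 62.91 − 52 = 10.91.
Midpoints: P̄ = 57.45, Q̄ = 3515.0.
ε = (ΔQ/ΔP)(P̄/Q̄) = (-1746/10.91)(57.45/3515.0).

-2.62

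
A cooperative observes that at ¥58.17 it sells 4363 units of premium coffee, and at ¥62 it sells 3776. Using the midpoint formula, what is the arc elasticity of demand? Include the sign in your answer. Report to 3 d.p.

-2.263

ΔQ = 3776 − 4363 = -587; ΔP = 62 − 58.17 = 3.83.
Midpoints: P̄ = 60.09, Q̄ = 4069.5.
ε = (ΔQ/ΔP)(P̄/Q̄) = (-587/3.83)(60.09/4069.5).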